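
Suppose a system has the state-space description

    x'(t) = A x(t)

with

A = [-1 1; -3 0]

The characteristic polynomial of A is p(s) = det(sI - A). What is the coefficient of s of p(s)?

1

For a 2×2 matrix, det(sI - A) = s^2 - (tr A)s + det A.
tr A = -1, det A = 3.
So p(s) = s^2 + s + 3.
The coefficient of s is 1.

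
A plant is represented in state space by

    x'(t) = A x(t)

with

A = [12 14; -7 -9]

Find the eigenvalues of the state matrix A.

det(sI - A) = s^2 - (tr A)s + det A, with tr A = 12 + (-9) = 3 and det A = 12·(-9) - 14·(-7) = -108 - (-98) = -10.
So p(s) = det(sI - A) = s^2 - 3s - 10.
Factor s^2 - 3s - 10: two numbers with sum 3 and product -10 are 5 and -2, so s^2 - 3s - 10 = (s - 5)(s + 2).
Hence p(s) = (s - 5) (s + 2), with roots -2, 5.
At least one eigenvalue has non-negative real part, so the system is not asymptotically stable.

-2, 5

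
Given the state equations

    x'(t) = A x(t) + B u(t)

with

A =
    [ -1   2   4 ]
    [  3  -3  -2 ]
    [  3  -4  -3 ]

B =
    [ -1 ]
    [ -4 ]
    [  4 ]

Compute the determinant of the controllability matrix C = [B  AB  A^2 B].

AB = [[9], [1], [1]]
A^2B = [[-3], [22], [20]]
Controllability matrix C = [B  AB  A^2B] = [[-1, 9, -3], [-4, 1, 22], [4, 1, 20]]
Expanding along the first row, det(C) = (-1)·(1·20 - 22·1) - 9·((-4)·20 - 22·4) + (-3)·((-4)·1 - 1·4) = (-1)·(-2) - 9·(-168) + (-3)·(-8) = 1538
Since det(C) ≠ 0, rank(C) = 3 and the system is completely controllable.

1538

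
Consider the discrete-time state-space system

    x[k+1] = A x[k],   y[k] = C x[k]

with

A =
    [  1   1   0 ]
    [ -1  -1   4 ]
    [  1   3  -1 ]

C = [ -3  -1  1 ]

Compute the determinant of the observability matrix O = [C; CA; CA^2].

208

CA = [[-1, 1, -5]]
CA^2 = [[-7, -17, 9]]
Observability matrix O = [C; CA; CA^2] = [[-3, -1, 1], [-1, 1, -5], [-7, -17, 9]]
Expanding along the first row, det(O) = (-3)·(1·9 - (-5)·(-17)) - (-1)·((-1)·9 - (-5)·(-7)) + 1·((-1)·(-17) - 1·(-7)) = (-3)·(-76) - (-1)·(-44) + 1·24 = 208
Since det(O) ≠ 0, rank(O) = 3 and the system is completely observable.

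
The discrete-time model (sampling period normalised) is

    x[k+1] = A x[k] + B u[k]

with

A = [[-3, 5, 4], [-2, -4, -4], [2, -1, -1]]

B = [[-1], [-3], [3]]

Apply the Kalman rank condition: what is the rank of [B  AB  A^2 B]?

2

AB = [[0], [2], [-2]]
A^2B = [[2], [0], [0]]
Controllability matrix C = [B  AB  A^2B] = [[-1, 0, 2], [-3, 2, 0], [3, -2, 0]]
The rows r1, r2, r3 of C are linearly dependent: r2 + r3 = 0 (check each entry), so rank(C) ≤ 2.
The 2×2 minor from rows 1, 2, columns 1, 2 is (-1)·2 - 0·(-3) = -2 - 0 = -2 ≠ 0, so rank(C) = 2.
rank(C) = 2 < n = 3, so the pair (A, B) is not completely controllable.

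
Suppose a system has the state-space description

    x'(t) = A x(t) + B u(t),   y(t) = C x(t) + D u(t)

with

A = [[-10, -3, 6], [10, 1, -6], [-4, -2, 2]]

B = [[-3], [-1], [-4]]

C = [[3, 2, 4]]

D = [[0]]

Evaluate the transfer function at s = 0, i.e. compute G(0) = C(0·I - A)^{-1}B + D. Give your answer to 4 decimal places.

-20.5000

G(0) = C(-A)^{-1}B + D = -C A^{-1} B + D.
det A = -8, so A^{-1} = (1/-8)·adj(A) = [[5/4, 3/4, -3/2], [-1/2, -1/2, 0], [2, 1, -5/2]]
A^{-1} B = [3/2, 2, 3]^T
C A^{-1} B = 41/2
G(0) = D - C A^{-1} B = 0 - (41/2) = -41/2 ≈ -20.5000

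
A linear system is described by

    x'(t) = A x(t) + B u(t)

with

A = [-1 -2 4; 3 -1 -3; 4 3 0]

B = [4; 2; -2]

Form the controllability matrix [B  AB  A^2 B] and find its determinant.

11216

AB = [[-16], [16], [22]]
A^2B = [[72], [-130], [-16]]
Controllability matrix C = [B  AB  A^2B] = [[4, -16, 72], [2, 16, -130], [-2, 22, -16]]
Expanding along the first row, det(C) = 4·(16·(-16) - (-130)·22) - (-16)·(2·(-16) - (-130)·(-2)) + 72·(2·22 - 16·(-2)) = 4·2604 - (-16)·(-292) + 72·76 = 11216
Since det(C) ≠ 0, rank(C) = 3 and the system is completely controllable.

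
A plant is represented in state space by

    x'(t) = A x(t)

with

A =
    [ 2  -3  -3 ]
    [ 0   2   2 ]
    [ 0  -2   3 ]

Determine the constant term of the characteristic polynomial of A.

-20

Expand det(sI - A) for the 3×3 matrix.
p(s) = s^3 - 7s^2 + 20s - 20.
(Check: constant term = det(-A) = (-1)^3 det A = -20; coefficient of s^2 = -tr A = -7.)
The constant term is -20.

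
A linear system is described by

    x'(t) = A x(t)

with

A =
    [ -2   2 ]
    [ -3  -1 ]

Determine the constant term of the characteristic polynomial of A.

For a 2×2 matrix, det(sI - A) = s^2 - (tr A)s + det A.
tr A = -3, det A = 8.
So p(s) = s^2 + 3s + 8.
The constant term is 8.

8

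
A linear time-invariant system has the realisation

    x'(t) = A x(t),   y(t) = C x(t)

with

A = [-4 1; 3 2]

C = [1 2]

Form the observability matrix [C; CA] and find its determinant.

1

CA = [[2, 5]]
Observability matrix O = [C; CA] = [[1, 2], [2, 5]]
det(O) = 1·5 - 2·2 = 5 - 4 = 1
Since det(O) ≠ 0, rank(O) = 2 and the system is completely observable.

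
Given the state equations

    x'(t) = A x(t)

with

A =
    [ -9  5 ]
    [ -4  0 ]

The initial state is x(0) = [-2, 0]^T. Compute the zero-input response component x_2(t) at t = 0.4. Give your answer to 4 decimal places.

0.5325

det(sI - A) = s^2 - (tr A)s + det A, with tr A = (-9) + 0 = -9 and det A = (-9)·0 - 5·(-4) = 0 - (-20) = 20.
So p(s) = det(sI - A) = s^2 + 9s + 20.
Factor s^2 + 9s + 20: two numbers with sum -9 and product 20 are -4 and -5, so s^2 + 9s + 20 = (s + 4)(s + 5).
Hence p(s) = (s + 4) (s + 5), with roots -5, -4.
The eigenvalues -5, -4 are distinct and real, so A is diagonalisable and x(t) = e^{At} x(0) = V diag(e^{λ_i t}) V^{-1} x(0), where the columns of V are the eigenvectors.
λ = -5: A - (-5)I = [[-4, 5], [-4, 5]]. Row 1 gives (-4)·v1 + 5·v2 = 0, so take v_1 = [5, 4]^T.
λ = -4: A - (-4)I = [[-5, 5], [-4, 4]]. Row 1 gives (-5)·v1 + 5·v2 = 0, so take v_2 = [1, 1]^T.
V = [v_1 v_2] = [[5, 1], [4, 1]] has det V = 1, so V^{-1} = adj(V)/det V = [[1, -1], [-4, 5]].
Modal coordinates z(0) = V^{-1} x(0): 1·(-2) + (-1)·0 = -2; (-4)·(-2) + 5·0 = 8; so z(0) = [-2, 8]^T.
x_2(t) = Σ_i (v_i)_2 · z_i(0) · e^{λ_i t} (row 2 of V times the modal terms).
x_2(0.4) = 4·(-2)·e^{-5·0.4} + 1·8·e^{-4·0.4} = (-8)·0.135335 + 8·0.201897 = 0.5325.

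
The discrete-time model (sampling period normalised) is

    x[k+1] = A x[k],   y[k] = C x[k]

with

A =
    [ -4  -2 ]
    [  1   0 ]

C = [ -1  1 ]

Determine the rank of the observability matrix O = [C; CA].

2

CA = [[5, 2]]
Observability matrix O = [C; CA] = [[-1, 1], [5, 2]]
det(O) = (-1)·2 - 1·5 = -2 - 5 = -7 ≠ 0, so rank(O) = 2.
rank(O) = 2 = n, so the pair (A, C) is completely observable.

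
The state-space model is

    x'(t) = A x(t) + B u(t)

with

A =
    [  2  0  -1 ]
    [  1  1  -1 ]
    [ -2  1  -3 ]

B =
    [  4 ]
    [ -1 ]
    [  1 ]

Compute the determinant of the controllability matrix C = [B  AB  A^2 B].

1775

AB = [[7], [2], [-12]]
A^2B = [[26], [21], [24]]
Controllability matrix C = [B  AB  A^2B] = [[4, 7, 26], [-1, 2, 21], [1, -12, 24]]
Expanding along the first row, det(C) = 4·(2·24 - 21·(-12)) - 7·((-1)·24 - 21·1) + 26·((-1)·(-12) - 2·1) = 4·300 - 7·(-45) + 26·10 = 1775
Since det(C) ≠ 0, rank(C) = 3 and the system is completely controllable.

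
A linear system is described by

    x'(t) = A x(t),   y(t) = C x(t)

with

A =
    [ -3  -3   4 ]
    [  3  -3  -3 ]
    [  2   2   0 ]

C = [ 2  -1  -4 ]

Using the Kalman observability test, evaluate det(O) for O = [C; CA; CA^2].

4041

CA = [[-17, -11, 11]]
CA^2 = [[40, 106, -35]]
Observability matrix O = [C; CA; CA^2] = [[2, -1, -4], [-17, -11, 11], [40, 106, -35]]
Expanding along the first row, det(O) = 2·((-11)·(-35) - 11·106) - (-1)·((-17)·(-35) - 11·40) + (-4)·((-17)·106 - (-11)·40) = 2·(-781) - (-1)·155 + (-4)·(-1362) = 4041
Since det(O) ≠ 0, rank(O) = 3 and the system is completely observable.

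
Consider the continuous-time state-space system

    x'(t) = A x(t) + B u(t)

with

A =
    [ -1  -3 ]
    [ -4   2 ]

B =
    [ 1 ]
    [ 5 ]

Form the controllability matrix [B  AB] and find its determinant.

86

AB = [[-16], [6]]
Controllability matrix C = [B  AB] = [[1, -16], [5, 6]]
det(C) = 1·6 - (-16)·5 = 6 - (-80) = 86
Since det(C) ≠ 0, rank(C) = 2 and the system is completely controllable.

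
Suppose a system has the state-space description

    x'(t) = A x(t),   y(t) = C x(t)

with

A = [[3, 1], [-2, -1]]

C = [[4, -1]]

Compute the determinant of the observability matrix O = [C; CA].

CA = [[14, 5]]
Observability matrix O = [C; CA] = [[4, -1], [14, 5]]
det(O) = 4·5 - (-1)·14 = 20 - (-14) = 34
Since det(O) ≠ 0, rank(O) = 2 and the system is completely observable.

34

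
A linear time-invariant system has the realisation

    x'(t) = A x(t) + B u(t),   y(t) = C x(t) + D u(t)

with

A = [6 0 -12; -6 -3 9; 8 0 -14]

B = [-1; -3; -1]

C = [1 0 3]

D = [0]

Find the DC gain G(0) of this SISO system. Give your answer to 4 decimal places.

G(0) = C(-A)^{-1}B + D = -C A^{-1} B + D.
det A = -36, so A^{-1} = (1/-36)·adj(A) = [[-7/6, 0, 1], [1/3, -1/3, -1/2], [-2/3, 0, 1/2]]
A^{-1} B = [1/6, 7/6, 1/6]^T
C A^{-1} B = 2/3
G(0) = D - C A^{-1} B = 0 - (2/3) = -2/3 ≈ -0.6667

-0.6667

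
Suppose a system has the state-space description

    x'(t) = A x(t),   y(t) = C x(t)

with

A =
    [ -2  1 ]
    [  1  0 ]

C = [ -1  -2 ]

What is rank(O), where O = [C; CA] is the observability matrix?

2

CA = [[0, -1]]
Observability matrix O = [C; CA] = [[-1, -2], [0, -1]]
det(O) = (-1)·(-1) - (-2)·0 = 1 - 0 = 1 ≠ 0, so rank(O) = 2.
rank(O) = 2 = n, so the pair (A, C) is completely observable.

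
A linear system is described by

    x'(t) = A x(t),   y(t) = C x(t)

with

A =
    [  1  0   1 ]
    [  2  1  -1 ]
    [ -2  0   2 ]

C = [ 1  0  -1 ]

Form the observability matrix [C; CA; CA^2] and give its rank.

CA = [[3, 0, -1]]
CA^2 = [[5, 0, 1]]
Observability matrix O = [C; CA; CA^2] = [[1, 0, -1], [3, 0, -1], [5, 0, 1]]
Column 2 of O is identically zero, so rank(O) ≤ 2.
The 2×2 minor from rows 1, 2, columns 1, 3 is 1·(-1) - (-1)·3 = -1 - (-3) = 2 ≠ 0, so rank(O) = 2.
rank(O) = 2 < n = 3, so the pair (A, C) is not completely observable.

2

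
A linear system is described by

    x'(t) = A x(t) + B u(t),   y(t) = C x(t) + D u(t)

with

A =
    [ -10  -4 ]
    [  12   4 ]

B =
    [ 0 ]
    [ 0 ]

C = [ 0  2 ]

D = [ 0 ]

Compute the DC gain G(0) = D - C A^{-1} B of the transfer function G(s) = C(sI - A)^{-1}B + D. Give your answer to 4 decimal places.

G(0) = C(-A)^{-1}B + D = -C A^{-1} B + D.
det A = 8, so A^{-1} = (1/8)·adj(A) = [[1/2, 1/2], [-3/2, -5/4]]
A^{-1} B = [0, 0]^T
C A^{-1} B = 0
G(0) = D - C A^{-1} B = 0 - (0) = 0

0.0000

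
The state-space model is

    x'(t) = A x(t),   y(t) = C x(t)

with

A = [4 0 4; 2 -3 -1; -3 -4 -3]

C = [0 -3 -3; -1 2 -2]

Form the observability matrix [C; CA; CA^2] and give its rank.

CA = [[3, 21, 12], [6, 2, 0]]
CA^2 = [[18, -111, -45], [28, -6, 22]]
Observability matrix O = [C; CA; CA^2] = [[0, -3, -3], [-1, 2, -2], [3, 21, 12], [6, 2, 0], [18, -111, -45], [28, -6, 22]]
Take the 3×3 submatrix of O formed by rows 1, 2, 3: [[0, -3, -3], [-1, 2, -2], [3, 21, 12]]. Its determinant is 0·(2·12 - (-2)·21) - (-3)·((-1)·12 - (-2)·3) + (-3)·((-1)·21 - 2·3) = 0·66 - (-3)·(-6) + (-3)·(-27) = 63 ≠ 0.
So rank(O) ≥ 3; since O has 3 columns, rank(O) = 3.
rank(O) = 3 = n, so the pair (A, C) is completely observable.

3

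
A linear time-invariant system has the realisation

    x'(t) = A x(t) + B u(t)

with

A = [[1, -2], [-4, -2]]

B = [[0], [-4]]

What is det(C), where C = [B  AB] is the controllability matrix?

AB = [[8], [8]]
Controllability matrix C = [B  AB] = [[0, 8], [-4, 8]]
det(C) = 0·8 - 8·(-4) = 0 - (-32) = 32
Since det(C) ≠ 0, rank(C) = 2 and the system is completely controllable.

32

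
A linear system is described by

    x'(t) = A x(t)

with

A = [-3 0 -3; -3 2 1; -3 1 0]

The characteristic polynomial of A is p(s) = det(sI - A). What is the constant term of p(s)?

6

Expand det(sI - A) for the 3×3 matrix.
p(s) = s^3 + s^2 - 16s + 6.
(Check: constant term = det(-A) = (-1)^3 det A = 6; coefficient of s^2 = -tr A = 1.)
The constant term is 6.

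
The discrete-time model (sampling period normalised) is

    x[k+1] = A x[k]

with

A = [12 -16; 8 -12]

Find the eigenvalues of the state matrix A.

-4, 4

det(zI - A) = z^2 - (tr A)z + det A, with tr A = 12 + (-12) = 0 and det A = 12·(-12) - (-16)·8 = -144 - (-128) = -16.
So p(z) = det(zI - A) = z^2 - 16.
Factor z^2 - 16: two numbers with sum 0 and product -16 are 4 and -4, so z^2 - 16 = (z - 4)(z + 4).
Hence p(z) = (z - 4) (z + 4), with roots -4, 4.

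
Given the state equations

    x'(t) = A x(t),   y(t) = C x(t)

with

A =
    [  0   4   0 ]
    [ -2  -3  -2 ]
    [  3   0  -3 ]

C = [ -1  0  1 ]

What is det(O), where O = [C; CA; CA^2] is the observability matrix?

64

CA = [[3, -4, -3]]
CA^2 = [[-1, 24, 17]]
Observability matrix O = [C; CA; CA^2] = [[-1, 0, 1], [3, -4, -3], [-1, 24, 17]]
Expanding along the first row, det(O) = (-1)·((-4)·17 - (-3)·24) - 0·(3·17 - (-3)·(-1)) + 1·(3·24 - (-4)·(-1)) = (-1)·4 - 0·48 + 1·68 = 64
Since det(O) ≠ 0, rank(O) = 3 and the system is completely observable.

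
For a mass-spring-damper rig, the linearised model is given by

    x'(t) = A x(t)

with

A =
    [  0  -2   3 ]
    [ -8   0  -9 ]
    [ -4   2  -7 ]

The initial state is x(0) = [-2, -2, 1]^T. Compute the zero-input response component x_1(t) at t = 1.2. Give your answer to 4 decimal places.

0.1115

det(sI - A) = s^3 - (tr A)s^2 + (M11 + M22 + M33)s - det A, where Mii is the 2×2 principal minor of A obtained by deleting row i and column i.
tr A = 0 + 0 + (-7) = -7; M11 = 0·(-7) - (-9)·2 = 0 - (-18) = 18; M22 = 0·(-7) - 3·(-4) = 0 - (-12) = 12; M33 = 0·0 - (-2)·(-8) = 0 - 16 = -16; sum of minors = 14.
det A = 0·(0·(-7) - (-9)·2) - (-2)·((-8)·(-7) - (-9)·(-4)) + 3·((-8)·2 - 0·(-4)) = 0·18 - (-2)·20 + 3·(-16) = -8.
So p(s) = det(sI - A) = s^3 + 7s^2 + 14s + 8.
Rational-root test: any integer root divides 8. Testing small divisors, s = -1 works: p(-1) = -1 + 7 + (-14) + 8 = 0, so (s + 1) is a factor.
Dividing, p(s) = (s + 1)(s^2 + 6s + 8).
Factor s^2 + 6s + 8: two numbers with sum -6 and product 8 are -2 and -4, so s^2 + 6s + 8 = (s + 2)(s + 4).
Hence p(s) = (s + 1) (s + 2) (s + 4), with roots -4, -2, -1.
The eigenvalues -4, -2, -1 are distinct and real, so A is diagonalisable and x(t) = e^{At} x(0) = V diag(e^{λ_i t}) V^{-1} x(0), where the columns of V are the eigenvectors.
λ = -4: A - (-4)I = [[4, -2, 3], [-8, 4, -9], [-4, 2, -3]]. v must be orthogonal to every row; (row 1) × (row 2) = [6, 12, 0], so take v_1 = [1, 2, 0]^T.
λ = -2: A - (-2)I = [[2, -2, 3], [-8, 2, -9], [-4, 2, -5]]. v must be orthogonal to every row; (row 1) × (row 2) = [12, -6, -12], so take v_2 = [2, -1, -2]^T.
λ = -1: A - (-1)I = [[1, -2, 3], [-8, 1, -9], [-4, 2, -6]]. v must be orthogonal to every row; (row 1) × (row 2) = [15, -15, -15], so take v_3 = [-1, 1, 1]^T.
V = [v_1 v_2 v_3] = [[1, 2, -1], [2, -1, 1], [0, -2, 1]] has det V = 1, so V^{-1} = adj(V)/det V = [[1, 0, 1], [-2, 1, -3], [-4, 2, -5]].
Modal coordinates z(0) = V^{-1} x(0): 1·(-2) + 0·(-2) + 1·1 = -1; (-2)·(-2) + 1·(-2) + (-3)·1 = -1; (-4)·(-2) + 2·(-2) + (-5)·1 = -1; so z(0) = [-1, -1, -1]^T.
x_1(t) = Σ_i (v_i)_1 · z_i(0) · e^{λ_i t} (row 1 of V times the modal terms).
x_1(1.2) = 1·(-1)·e^{-4·1.2} + 2·(-1)·e^{-2·1.2} + (-1)·(-1)·e^{-1·1.2} = (-1)·0.008230 + (-2)·0.090718 + 1·0.301194 = 0.1115.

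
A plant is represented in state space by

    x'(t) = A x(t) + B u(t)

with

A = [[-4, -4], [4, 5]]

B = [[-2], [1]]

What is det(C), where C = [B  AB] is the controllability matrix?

AB = [[4], [-3]]
Controllability matrix C = [B  AB] = [[-2, 4], [1, -3]]
det(C) = (-2)·(-3) - 4·1 = 6 - 4 = 2
Since det(C) ≠ 0, rank(C) = 2 and the system is completely controllable.

2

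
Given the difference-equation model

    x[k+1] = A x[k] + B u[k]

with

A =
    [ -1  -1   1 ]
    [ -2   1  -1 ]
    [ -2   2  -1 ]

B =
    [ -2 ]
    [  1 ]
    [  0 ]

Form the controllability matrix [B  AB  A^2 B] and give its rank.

AB = [[1], [5], [6]]
A^2B = [[0], [-3], [2]]
Controllability matrix C = [B  AB  A^2B] = [[-2, 1, 0], [1, 5, -3], [0, 6, 2]]
det(C) = (-2)·(5·2 - (-3)·6) - 1·(1·2 - (-3)·0) + 0·(1·6 - 5·0) = (-2)·28 - 1·2 + 0·6 = -58 ≠ 0, so rank(C) = 3.
rank(C) = 3 = n, so the pair (A, B) is completely controllable.

3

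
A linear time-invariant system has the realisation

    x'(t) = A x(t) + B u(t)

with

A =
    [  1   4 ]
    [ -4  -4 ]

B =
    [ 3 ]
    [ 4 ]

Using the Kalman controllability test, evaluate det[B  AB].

AB = [[19], [-28]]
Controllability matrix C = [B  AB] = [[3, 19], [4, -28]]
det(C) = 3·(-28) - 19·4 = -84 - 76 = -160
Since det(C) ≠ 0, rank(C) = 2 and the system is completely controllable.

-160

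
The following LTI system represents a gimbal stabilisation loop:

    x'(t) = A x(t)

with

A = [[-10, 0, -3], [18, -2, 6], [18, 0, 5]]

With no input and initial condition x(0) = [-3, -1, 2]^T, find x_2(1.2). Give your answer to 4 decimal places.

-1.8230

det(sI - A) = s^3 - (tr A)s^2 + (M11 + M22 + M33)s - det A, where Mii is the 2×2 principal minor of A obtained by deleting row i and column i.
tr A = (-10) + (-2) + 5 = -7; M11 = (-2)·5 - 6·0 = -10 - 0 = -10; M22 = (-10)·5 - (-3)·18 = -50 - (-54) = 4; M33 = (-10)·(-2) - 0·18 = 20 - 0 = 20; sum of minors = 14.
det A = (-10)·((-2)·5 - 6·0) - 0·(18·5 - 6·18) + (-3)·(18·0 - (-2)·18) = (-10)·(-10) - 0·(-18) + (-3)·36 = -8.
So p(s) = det(sI - A) = s^3 + 7s^2 + 14s + 8.
Rational-root test: any integer root divides 8. Testing small divisors, s = -1 works: p(-1) = -1 + 7 + (-14) + 8 = 0, so (s + 1) is a factor.
Dividing, p(s) = (s + 1)(s^2 + 6s + 8).
Factor s^2 + 6s + 8: two numbers with sum -6 and product 8 are -2 and -4, so s^2 + 6s + 8 = (s + 2)(s + 4).
Hence p(s) = (s + 1) (s + 2) (s + 4), with roots -4, -2, -1.
The eigenvalues -4, -2, -1 are distinct and real, so A is diagonalisable and x(t) = e^{At} x(0) = V diag(e^{λ_i t}) V^{-1} x(0), where the columns of V are the eigenvectors.
λ = -4: A - (-4)I = [[-6, 0, -3], [18, 2, 6], [18, 0, 9]]. v must be orthogonal to every row; (row 1) × (row 2) = [6, -18, -12], so take v_1 = [1, -3, -2]^T.
λ = -2: A - (-2)I = [[-8, 0, -3], [18, 0, 6], [18, 0, 7]]. v must be orthogonal to every row; (row 1) × (row 2) = [0, -6, 0], so take v_2 = [0, 1, 0]^T.
λ = -1: A - (-1)I = [[-9, 0, -3], [18, -1, 6], [18, 0, 6]]. v must be orthogonal to every row; (row 1) × (row 2) = [-3, 0, 9], so take v_3 = [-1, 0, 3]^T.
V = [v_1 v_2 v_3] = [[1, 0, -1], [-3, 1, 0], [-2, 0, 3]] has det V = 1, so V^{-1} = adj(V)/det V = [[3, 0, 1], [9, 1, 3], [2, 0, 1]].
Modal coordinates z(0) = V^{-1} x(0): 3·(-3) + 0·(-1) + 1·2 = -7; 9·(-3) + 1·(-1) + 3·2 = -22; 2·(-3) + 0·(-1) + 1·2 = -4; so z(0) = [-7, -22, -4]^T.
x_2(t) = Σ_i (v_i)_2 · z_i(0) · e^{λ_i t} (row 2 of V times the modal terms).
x_2(1.2) = (-3)·(-7)·e^{-4·1.2} + 1·(-22)·e^{-2·1.2} + 0·(-4)·e^{-1·1.2} = 21·0.008230 + (-22)·0.090718 + 0·0.301194 = -1.8230.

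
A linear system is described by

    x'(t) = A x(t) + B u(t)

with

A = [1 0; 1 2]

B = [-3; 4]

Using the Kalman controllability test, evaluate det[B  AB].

-3

AB = [[-3], [5]]
Controllability matrix C = [B  AB] = [[-3, -3], [4, 5]]
det(C) = (-3)·5 - (-3)·4 = -15 - (-12) = -3
Since det(C) ≠ 0, rank(C) = 2 and the system is completely controllable.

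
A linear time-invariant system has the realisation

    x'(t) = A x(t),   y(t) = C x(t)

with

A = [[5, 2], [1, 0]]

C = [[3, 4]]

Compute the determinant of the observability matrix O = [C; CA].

CA = [[19, 6]]
Observability matrix O = [C; CA] = [[3, 4], [19, 6]]
det(O) = 3·6 - 4·19 = 18 - 76 = -58
Since det(O) ≠ 0, rank(O) = 2 and the system is completely observable.

-58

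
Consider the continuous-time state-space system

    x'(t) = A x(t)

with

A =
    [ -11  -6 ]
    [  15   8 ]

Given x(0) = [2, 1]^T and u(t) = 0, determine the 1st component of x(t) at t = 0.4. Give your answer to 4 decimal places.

-4.4051

det(sI - A) = s^2 - (tr A)s + det A, with tr A = (-11) + 8 = -3 and det A = (-11)·8 - (-6)·15 = -88 - (-90) = 2.
So p(s) = det(sI - A) = s^2 + 3s + 2.
Factor s^2 + 3s + 2: two numbers with sum -3 and product 2 are -1 and -2, so s^2 + 3s + 2 = (s + 1)(s + 2).
Hence p(s) = (s + 1) (s + 2), with roots -2, -1.
The eigenvalues -2, -1 are distinct and real, so A is diagonalisable and x(t) = e^{At} x(0) = V diag(e^{λ_i t}) V^{-1} x(0), where the columns of V are the eigenvectors.
λ = -2: A - (-2)I = [[-9, -6], [15, 10]]. Row 1 gives (-9)·v1 + (-6)·v2 = 0, so take v_1 = [-2, 3]^T.
λ = -1: A - (-1)I = [[-10, -6], [15, 9]]. Row 1 gives (-10)·v1 + (-6)·v2 = 0, so take v_2 = [-3, 5]^T.
V = [v_1 v_2] = [[-2, -3], [3, 5]] has det V = -1, so V^{-1} = adj(V)/det V = [[-5, -3], [3, 2]].
Modal coordinates z(0) = V^{-1} x(0): (-5)·2 + (-3)·1 = -13; 3·2 + 2·1 = 8; so z(0) = [-13, 8]^T.
x_1(t) = Σ_i (v_i)_1 · z_i(0) · e^{λ_i t} (row 1 of V times the modal terms).
x_1(0.4) = (-2)·(-13)·e^{-2·0.4} + (-3)·8·e^{-1·0.4} = 26·0.449329 + (-24)·0.670320 = -4.4051.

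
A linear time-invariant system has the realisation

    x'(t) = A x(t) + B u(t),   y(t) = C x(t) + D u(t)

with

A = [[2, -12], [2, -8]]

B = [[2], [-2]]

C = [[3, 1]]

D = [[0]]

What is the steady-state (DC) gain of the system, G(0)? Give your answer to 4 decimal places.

G(0) = C(-A)^{-1}B + D = -C A^{-1} B + D.
det A = 8, so A^{-1} = (1/8)·adj(A) = [[-1, 3/2], [-1/4, 1/4]]
A^{-1} B = [-5, -1]^T
C A^{-1} B = -16
G(0) = D - C A^{-1} B = 0 - (-16) = 16

16.0000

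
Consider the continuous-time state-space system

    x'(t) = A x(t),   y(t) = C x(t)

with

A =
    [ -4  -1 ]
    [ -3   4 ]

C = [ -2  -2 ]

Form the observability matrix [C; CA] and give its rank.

CA = [[14, -6]]
Observability matrix O = [C; CA] = [[-2, -2], [14, -6]]
det(O) = (-2)·(-6) - (-2)·14 = 12 - (-28) = 40 ≠ 0, so rank(O) = 2.
rank(O) = 2 = n, so the pair (A, C) is completely observable.

2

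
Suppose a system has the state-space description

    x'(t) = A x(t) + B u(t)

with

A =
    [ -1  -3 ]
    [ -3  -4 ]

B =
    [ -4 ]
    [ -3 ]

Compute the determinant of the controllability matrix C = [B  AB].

-57

AB = [[13], [24]]
Controllability matrix C = [B  AB] = [[-4, 13], [-3, 24]]
det(C) = (-4)·24 - 13·(-3) = -96 - (-39) = -57
Since det(C) ≠ 0, rank(C) = 2 and the system is completely controllable.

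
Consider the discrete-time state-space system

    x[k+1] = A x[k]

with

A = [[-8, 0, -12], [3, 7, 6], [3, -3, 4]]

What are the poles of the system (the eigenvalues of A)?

-2, 1, 4

det(zI - A) = z^3 - (tr A)z^2 + (M11 + M22 + M33)z - det A, where Mii is the 2×2 principal minor of A obtained by deleting row i and column i.
tr A = (-8) + 7 + 4 = 3; M11 = 7·4 - 6·(-3) = 28 - (-18) = 46; M22 = (-8)·4 - (-12)·3 = -32 - (-36) = 4; M33 = (-8)·7 - 0·3 = -56 - 0 = -56; sum of minors = -6.
det A = (-8)·(7·4 - 6·(-3)) - 0·(3·4 - 6·3) + (-12)·(3·(-3) - 7·3) = (-8)·46 - 0·(-6) + (-12)·(-30) = -8.
So p(z) = det(zI - A) = z^3 - 3z^2 - 6z + 8.
Rational-root test: any integer root divides 8. Testing small divisors, z = 1 works: p(1) = 1 + (-3) + (-6) + 8 = 0, so (z - 1) is a factor.
Dividing, p(z) = (z - 1)(z^2 - 2z - 8).
Factor z^2 - 2z - 8: two numbers with sum 2 and product -8 are 4 and -2, so z^2 - 2z - 8 = (z - 4)(z + 2).
Hence p(z) = (z - 4) (z - 1) (z + 2), with roots -2, 1, 4.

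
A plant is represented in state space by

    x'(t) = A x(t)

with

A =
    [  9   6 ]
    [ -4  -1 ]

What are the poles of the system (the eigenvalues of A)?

det(sI - A) = s^2 - (tr A)s + det A, with tr A = 9 + (-1) = 8 and det A = 9·(-1) - 6·(-4) = -9 - (-24) = 15.
So p(s) = det(sI - A) = s^2 - 8s + 15.
Factor s^2 - 8s + 15: two numbers with sum 8 and product 15 are 5 and 3, so s^2 - 8s + 15 = (s - 5)(s - 3).
Hence p(s) = (s - 5) (s - 3), with roots 3, 5.
At least one eigenvalue has non-negative real part, so the system is not asymptotically stable.

3, 5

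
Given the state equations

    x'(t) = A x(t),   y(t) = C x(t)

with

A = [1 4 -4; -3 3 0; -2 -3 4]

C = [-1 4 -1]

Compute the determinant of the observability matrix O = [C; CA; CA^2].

847

CA = [[-11, 11, 0]]
CA^2 = [[-44, -11, 44]]
Observability matrix O = [C; CA; CA^2] = [[-1, 4, -1], [-11, 11, 0], [-44, -11, 44]]
Expanding along the first row, det(O) = (-1)·(11·44 - 0·(-11)) - 4·((-11)·44 - 0·(-44)) + (-1)·((-11)·(-11) - 11·(-44)) = (-1)·484 - 4·(-484) + (-1)·605 = 847
Since det(O) ≠ 0, rank(O) = 3 and the system is completely observable.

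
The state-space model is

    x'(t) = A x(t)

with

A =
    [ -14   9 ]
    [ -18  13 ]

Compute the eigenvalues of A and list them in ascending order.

det(sI - A) = s^2 - (tr A)s + det A, with tr A = (-14) + 13 = -1 and det A = (-14)·13 - 9·(-18) = -182 - (-162) = -20.
So p(s) = det(sI - A) = s^2 + s - 20.
Factor s^2 + s - 20: two numbers with sum -1 and product -20 are 4 and -5, so s^2 + s - 20 = (s - 4)(s + 5).
Hence p(s) = (s - 4) (s + 5), with roots -5, 4.
At least one eigenvalue has non-negative real part, so the system is not asymptotically stable.

-5, 4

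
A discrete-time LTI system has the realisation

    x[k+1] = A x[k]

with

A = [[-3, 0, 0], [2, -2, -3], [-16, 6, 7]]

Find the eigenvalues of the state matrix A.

det(zI - A) = z^3 - (tr A)z^2 + (M11 + M22 + M33)z - det A, where Mii is the 2×2 principal minor of A obtained by deleting row i and column i.
tr A = (-3) + (-2) + 7 = 2; M11 = (-2)·7 - (-3)·6 = -14 - (-18) = 4; M22 = (-3)·7 - 0·(-16) = -21 - 0 = -21; M33 = (-3)·(-2) - 0·2 = 6 - 0 = 6; sum of minors = -11.
det A = (-3)·((-2)·7 - (-3)·6) - 0·(2·7 - (-3)·(-16)) + 0·(2·6 - (-2)·(-16)) = (-3)·4 - 0·(-34) + 0·(-20) = -12.
So p(z) = det(zI - A) = z^3 - 2z^2 - 11z + 12.
Rational-root test: any integer root divides 12. Testing small divisors, z = 1 works: p(1) = 1 + (-2) + (-11) + 12 = 0, so (z - 1) is a factor.
Dividing, p(z) = (z - 1)(z^2 - z - 12).
Factor z^2 - z - 12: two numbers with sum 1 and product -12 are 4 and -3, so z^2 - z - 12 = (z - 4)(z + 3).
Hence p(z) = (z - 4) (z - 1) (z + 3), with roots -3, 1, 4.

-3, 1, 4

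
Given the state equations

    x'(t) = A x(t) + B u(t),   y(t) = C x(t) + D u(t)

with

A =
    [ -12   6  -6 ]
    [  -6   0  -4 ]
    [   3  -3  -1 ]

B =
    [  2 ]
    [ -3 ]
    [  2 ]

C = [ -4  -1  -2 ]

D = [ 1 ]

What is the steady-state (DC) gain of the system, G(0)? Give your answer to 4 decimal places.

G(0) = C(-A)^{-1}B + D = -C A^{-1} B + D.
det A = -72, so A^{-1} = (1/-72)·adj(A) = [[1/6, -1/3, 1/3], [1/4, -5/12, 1/6], [-1/4, 1/4, -1/2]]
A^{-1} B = [2, 25/12, -9/4]^T
C A^{-1} B = -67/12
G(0) = D - C A^{-1} B = 1 - (-67/12) = 79/12 ≈ 6.5833

6.5833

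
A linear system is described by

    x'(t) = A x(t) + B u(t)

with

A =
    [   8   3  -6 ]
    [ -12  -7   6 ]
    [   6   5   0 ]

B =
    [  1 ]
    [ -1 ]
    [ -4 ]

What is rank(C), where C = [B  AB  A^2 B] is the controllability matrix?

AB = [[29], [-29], [1]]
A^2B = [[139], [-139], [29]]
Controllability matrix C = [B  AB  A^2B] = [[1, 29, 139], [-1, -29, -139], [-4, 1, 29]]
The rows r1, r2, r3 of C are linearly dependent: r1 + r2 = 0 (check each entry), so rank(C) ≤ 2.
The 2×2 minor from rows 1, 3, columns 1, 2 is 1·1 - 29·(-4) = 1 - (-116) = 117 ≠ 0, so rank(C) = 2.
rank(C) = 2 < n = 3, so the pair (A, B) is not completely controllable.

2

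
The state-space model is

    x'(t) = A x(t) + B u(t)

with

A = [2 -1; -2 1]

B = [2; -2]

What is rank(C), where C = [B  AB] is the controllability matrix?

1

AB = [[6], [-6]]
Controllability matrix C = [B  AB] = [[2, 6], [-2, -6]]
Every column of C is a scalar multiple of column 1 = [2, -2] (multipliers 1, 3), so the columns span a one-dimensional space.
C ≠ 0, hence rank(C) = 1.
rank(C) = 1 < n = 2, so the pair (A, B) is not completely controllable.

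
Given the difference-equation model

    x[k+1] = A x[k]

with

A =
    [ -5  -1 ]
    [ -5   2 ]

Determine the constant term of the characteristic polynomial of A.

For a 2×2 matrix, det(zI - A) = z^2 - (tr A)z + det A.
tr A = -3, det A = -15.
So p(z) = z^2 + 3z - 15.
The constant term is -15.

-15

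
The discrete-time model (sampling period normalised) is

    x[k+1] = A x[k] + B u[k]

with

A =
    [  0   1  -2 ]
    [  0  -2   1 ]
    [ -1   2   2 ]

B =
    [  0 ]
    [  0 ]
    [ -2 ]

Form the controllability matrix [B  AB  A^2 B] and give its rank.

AB = [[4], [-2], [-4]]
A^2B = [[6], [0], [-16]]
Controllability matrix C = [B  AB  A^2B] = [[0, 4, 6], [0, -2, 0], [-2, -4, -16]]
det(C) = 0·((-2)·(-16) - 0·(-4)) - 4·(0·(-16) - 0·(-2)) + 6·(0·(-4) - (-2)·(-2)) = 0·32 - 4·0 + 6·(-4) = -24 ≠ 0, so rank(C) = 3.
rank(C) = 3 = n, so the pair (A, B) is completely controllable.

3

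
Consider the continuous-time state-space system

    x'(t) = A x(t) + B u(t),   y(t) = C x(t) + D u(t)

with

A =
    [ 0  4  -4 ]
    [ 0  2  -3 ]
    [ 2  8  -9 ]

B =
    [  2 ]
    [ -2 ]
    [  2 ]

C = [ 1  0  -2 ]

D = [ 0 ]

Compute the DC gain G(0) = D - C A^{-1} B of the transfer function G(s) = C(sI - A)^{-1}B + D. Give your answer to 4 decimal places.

5.5000

G(0) = C(-A)^{-1}B + D = -C A^{-1} B + D.
det A = -8, so A^{-1} = (1/-8)·adj(A) = [[-3/4, -1/2, 1/2], [3/4, -1, 0], [1/2, -1, 0]]
A^{-1} B = [1/2, 7/2, 3]^T
C A^{-1} B = -11/2
G(0) = D - C A^{-1} B = 0 - (-11/2) = 11/2 ≈ 5.5000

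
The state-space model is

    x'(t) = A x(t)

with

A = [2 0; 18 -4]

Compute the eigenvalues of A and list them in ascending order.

det(sI - A) = s^2 - (tr A)s + det A, with tr A = 2 + (-4) = -2 and det A = 2·(-4) - 0·18 = -8 - 0 = -8.
So p(s) = det(sI - A) = s^2 + 2s - 8.
Factor s^2 + 2s - 8: two numbers with sum -2 and product -8 are 2 and -4, so s^2 + 2s - 8 = (s - 2)(s + 4).
Hence p(s) = (s - 2) (s + 4), with roots -4, 2.
At least one eigenvalue has non-negative real part, so the system is not asymptotically stable.

-4, 2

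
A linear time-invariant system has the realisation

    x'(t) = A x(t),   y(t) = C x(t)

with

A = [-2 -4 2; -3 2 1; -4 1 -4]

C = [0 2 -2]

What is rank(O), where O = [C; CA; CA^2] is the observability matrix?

CA = [[2, 2, 10]]
CA^2 = [[-50, 6, -34]]
Observability matrix O = [C; CA; CA^2] = [[0, 2, -2], [2, 2, 10], [-50, 6, -34]]
det(O) = 0·(2·(-34) - 10·6) - 2·(2·(-34) - 10·(-50)) + (-2)·(2·6 - 2·(-50)) = 0·(-128) - 2·432 + (-2)·112 = -1088 ≠ 0, so rank(O) = 3.
rank(O) = 3 = n, so the pair (A, C) is completely observable.

3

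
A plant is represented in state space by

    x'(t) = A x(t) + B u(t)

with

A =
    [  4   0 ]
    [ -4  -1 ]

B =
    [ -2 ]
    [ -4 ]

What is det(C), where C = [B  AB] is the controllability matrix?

AB = [[-8], [12]]
Controllability matrix C = [B  AB] = [[-2, -8], [-4, 12]]
det(C) = (-2)·12 - (-8)·(-4) = -24 - 32 = -56
Since det(C) ≠ 0, rank(C) = 2 and the system is completely controllable.

-56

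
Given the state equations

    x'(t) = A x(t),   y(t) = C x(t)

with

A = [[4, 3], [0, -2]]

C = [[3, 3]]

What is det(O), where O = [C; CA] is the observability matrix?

CA = [[12, 3]]
Observability matrix O = [C; CA] = [[3, 3], [12, 3]]
det(O) = 3·3 - 3·12 = 9 - 36 = -27
Since det(O) ≠ 0, rank(O) = 2 and the system is completely observable.

-27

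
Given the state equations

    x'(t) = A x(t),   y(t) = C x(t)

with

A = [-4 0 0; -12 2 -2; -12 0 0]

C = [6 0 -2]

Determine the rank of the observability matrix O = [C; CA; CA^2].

1

CA = [[0, 0, 0]]
CA^2 = [[0, 0, 0]]
Observability matrix O = [C; CA; CA^2] = [[6, 0, -2], [0, 0, 0], [0, 0, 0]]
Every row of O is a scalar multiple of row 1 = [6, 0, -2] (multipliers 1, 0, 0), so the rows span a one-dimensional space.
O ≠ 0, hence rank(O) = 1.
rank(O) = 1 < n = 3, so the pair (A, C) is not completely observable.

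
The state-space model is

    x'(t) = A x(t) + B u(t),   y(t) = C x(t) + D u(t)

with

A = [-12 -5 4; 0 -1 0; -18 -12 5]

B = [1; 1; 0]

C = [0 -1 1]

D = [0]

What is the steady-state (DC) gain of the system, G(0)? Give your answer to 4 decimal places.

-7.0000

G(0) = C(-A)^{-1}B + D = -C A^{-1} B + D.
det A = -12, so A^{-1} = (1/-12)·adj(A) = [[5/12, 23/12, -1/3], [0, -1, 0], [3/2, 9/2, -1]]
A^{-1} B = [7/3, -1, 6]^T
C A^{-1} B = 7
G(0) = D - C A^{-1} B = 0 - (7) = -7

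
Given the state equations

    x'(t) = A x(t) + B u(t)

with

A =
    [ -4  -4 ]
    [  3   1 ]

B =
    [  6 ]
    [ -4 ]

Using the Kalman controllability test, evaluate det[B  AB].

52

AB = [[-8], [14]]
Controllability matrix C = [B  AB] = [[6, -8], [-4, 14]]
det(C) = 6·14 - (-8)·(-4) = 84 - 32 = 52
Since det(C) ≠ 0, rank(C) = 2 and the system is completely controllable.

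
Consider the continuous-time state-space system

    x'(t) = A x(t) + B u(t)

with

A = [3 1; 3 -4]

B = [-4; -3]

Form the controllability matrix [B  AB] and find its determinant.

AB = [[-15], [0]]
Controllability matrix C = [B  AB] = [[-4, -15], [-3, 0]]
det(C) = (-4)·0 - (-15)·(-3) = 0 - 45 = -45
Since det(C) ≠ 0, rank(C) = 2 and the system is completely controllable.

-45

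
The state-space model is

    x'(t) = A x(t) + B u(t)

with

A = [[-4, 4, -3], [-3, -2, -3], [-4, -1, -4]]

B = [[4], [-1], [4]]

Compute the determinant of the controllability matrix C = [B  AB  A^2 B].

-17985

AB = [[-32], [-22], [-31]]
A^2B = [[133], [233], [274]]
Controllability matrix C = [B  AB  A^2B] = [[4, -32, 133], [-1, -22, 233], [4, -31, 274]]
Expanding along the first row, det(C) = 4·((-22)·274 - 233·(-31)) - (-32)·((-1)·274 - 233·4) + 133·((-1)·(-31) - (-22)·4) = 4·1195 - (-32)·(-1206) + 133·119 = -17985
Since det(C) ≠ 0, rank(C) = 3 and the system is completely controllable.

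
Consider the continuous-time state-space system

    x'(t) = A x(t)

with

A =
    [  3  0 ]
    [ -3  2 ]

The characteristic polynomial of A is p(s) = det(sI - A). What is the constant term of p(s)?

6

For a 2×2 matrix, det(sI - A) = s^2 - (tr A)s + det A.
tr A = 5, det A = 6.
So p(s) = s^2 - 5s + 6.
The constant term is 6.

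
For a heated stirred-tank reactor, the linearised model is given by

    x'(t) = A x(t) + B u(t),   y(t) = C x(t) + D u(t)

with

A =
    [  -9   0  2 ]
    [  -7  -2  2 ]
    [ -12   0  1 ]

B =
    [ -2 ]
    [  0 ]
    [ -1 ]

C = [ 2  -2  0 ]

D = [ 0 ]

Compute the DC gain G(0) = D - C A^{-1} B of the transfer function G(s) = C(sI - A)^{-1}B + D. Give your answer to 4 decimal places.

-2.0000

G(0) = C(-A)^{-1}B + D = -C A^{-1} B + D.
det A = -30, so A^{-1} = (1/-30)·adj(A) = [[1/15, 0, -2/15], [17/30, -1/2, -2/15], [4/5, 0, -3/5]]
A^{-1} B = [0, -1, -1]^T
C A^{-1} B = 2
G(0) = D - C A^{-1} B = 0 - (2) = -2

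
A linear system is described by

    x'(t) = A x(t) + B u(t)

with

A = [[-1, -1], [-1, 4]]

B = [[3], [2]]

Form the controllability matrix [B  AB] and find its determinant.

AB = [[-5], [5]]
Controllability matrix C = [B  AB] = [[3, -5], [2, 5]]
det(C) = 3·5 - (-5)·2 = 15 - (-10) = 25
Since det(C) ≠ 0, rank(C) = 2 and the system is completely controllable.

25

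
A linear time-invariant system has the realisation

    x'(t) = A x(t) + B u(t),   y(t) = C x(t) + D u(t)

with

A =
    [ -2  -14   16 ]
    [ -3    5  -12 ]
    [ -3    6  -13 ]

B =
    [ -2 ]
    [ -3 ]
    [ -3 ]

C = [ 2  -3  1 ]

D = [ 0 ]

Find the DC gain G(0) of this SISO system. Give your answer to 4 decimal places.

-2.0000

G(0) = C(-A)^{-1}B + D = -C A^{-1} B + D.
det A = -20, so A^{-1} = (1/-20)·adj(A) = [[-7/20, 43/10, -22/5], [3/20, -37/10, 18/5], [3/20, -27/10, 13/5]]
A^{-1} B = [1, 0, 0]^T
C A^{-1} B = 2
G(0) = D - C A^{-1} B = 0 - (2) = -2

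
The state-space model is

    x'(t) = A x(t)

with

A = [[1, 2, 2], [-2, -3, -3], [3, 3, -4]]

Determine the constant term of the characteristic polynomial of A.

Expand det(sI - A) for the 3×3 matrix.
p(s) = s^3 + 6s^2 + 12s + 7.
(Check: constant term = det(-A) = (-1)^3 det A = 7; coefficient of s^2 = -tr A = 6.)
The constant term is 7.

7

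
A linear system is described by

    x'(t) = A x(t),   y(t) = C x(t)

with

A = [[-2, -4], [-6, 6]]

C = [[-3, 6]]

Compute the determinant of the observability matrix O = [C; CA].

36

CA = [[-30, 48]]
Observability matrix O = [C; CA] = [[-3, 6], [-30, 48]]
det(O) = (-3)·48 - 6·(-30) = -144 - (-180) = 36
Since det(O) ≠ 0, rank(O) = 2 and the system is completely observable.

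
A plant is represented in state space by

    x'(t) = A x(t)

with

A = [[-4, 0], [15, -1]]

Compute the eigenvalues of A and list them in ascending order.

det(sI - A) = s^2 - (tr A)s + det A, with tr A = (-4) + (-1) = -5 and det A = (-4)·(-1) - 0·15 = 4 - 0 = 4.
So p(s) = det(sI - A) = s^2 + 5s + 4.
Factor s^2 + 5s + 4: two numbers with sum -5 and product 4 are -1 and -4, so s^2 + 5s + 4 = (s + 1)(s + 4).
Hence p(s) = (s + 1) (s + 4), with roots -4, -1.
All eigenvalues have negative real part, so the system is asymptotically stable.

-4, -1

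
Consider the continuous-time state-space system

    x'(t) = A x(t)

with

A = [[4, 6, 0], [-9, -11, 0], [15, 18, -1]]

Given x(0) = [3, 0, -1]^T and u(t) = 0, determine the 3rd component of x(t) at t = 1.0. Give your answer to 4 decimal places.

-0.1460

det(sI - A) = s^3 - (tr A)s^2 + (M11 + M22 + M33)s - det A, where Mii is the 2×2 principal minor of A obtained by deleting row i and column i.
tr A = 4 + (-11) + (-1) = -8; M11 = (-11)·(-1) - 0·18 = 11 - 0 = 11; M22 = 4·(-1) - 0·15 = -4 - 0 = -4; M33 = 4·(-11) - 6·(-9) = -44 - (-54) = 10; sum of minors = 17.
det A = 4·((-11)·(-1) - 0·18) - 6·((-9)·(-1) - 0·15) + 0·((-9)·18 - (-11)·15) = 4·11 - 6·9 + 0·3 = -10.
So p(s) = det(sI - A) = s^3 + 8s^2 + 17s + 10.
Rational-root test: any integer root divides 10. Testing small divisors, s = -1 works: p(-1) = -1 + 8 + (-17) + 10 = 0, so (s + 1) is a factor.
Dividing, p(s) = (s + 1)(s^2 + 7s + 10).
Factor s^2 + 7s + 10: two numbers with sum -7 and product 10 are -2 and -5, so s^2 + 7s + 10 = (s + 2)(s + 5).
Hence p(s) = (s + 1) (s + 2) (s + 5), with roots -5, -2, -1.
The eigenvalues -5, -2, -1 are distinct and real, so A is diagonalisable and x(t) = e^{At} x(0) = V diag(e^{λ_i t}) V^{-1} x(0), where the columns of V are the eigenvectors.
λ = -5: A - (-5)I = [[9, 6, 0], [-9, -6, 0], [15, 18, 4]]. v must be orthogonal to every row; (row 1) × (row 3) = [24, -36, 72], so take v_1 = [-2, 3, -6]^T.
λ = -2: A - (-2)I = [[6, 6, 0], [-9, -9, 0], [15, 18, 1]]. v must be orthogonal to every row; (row 1) × (row 3) = [6, -6, 18], so take v_2 = [-1, 1, -3]^T.
λ = -1: A - (-1)I = [[5, 6, 0], [-9, -10, 0], [15, 18, 0]]. v must be orthogonal to every row; (row 1) × (row 2) = [0, 0, 4], so take v_3 = [0, 0, 1]^T.
V = [v_1 v_2 v_3] = [[-2, -1, 0], [3, 1, 0], [-6, -3, 1]] has det V = 1, so V^{-1} = adj(V)/det V = [[1, 1, 0], [-3, -2, 0], [-3, 0, 1]].
Modal coordinates z(0) = V^{-1} x(0): 1·3 + 1·0 + 0·(-1) = 3; (-3)·3 + (-2)·0 + 0·(-1) = -9; (-3)·3 + 0·0 + 1·(-1) = -10; so z(0) = [3, -9, -10]^T.
x_3(t) = Σ_i (v_i)_3 · z_i(0) · e^{λ_i t} (row 3 of V times the modal terms).
x_3(1.0) = (-6)·3·e^{-5·1.0} + (-3)·(-9)·e^{-2·1.0} + 1·(-10)·e^{-1·1.0} = (-18)·0.006738 + 27·0.135335 + (-10)·0.367879 = -0.1460.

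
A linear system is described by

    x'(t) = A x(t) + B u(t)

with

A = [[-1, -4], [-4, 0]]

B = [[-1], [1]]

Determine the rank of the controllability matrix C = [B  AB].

AB = [[-3], [4]]
Controllability matrix C = [B  AB] = [[-1, -3], [1, 4]]
det(C) = (-1)·4 - (-3)·1 = -4 - (-3) = -1 ≠ 0, so rank(C) = 2.
rank(C) = 2 = n, so the pair (A, B) is completely controllable.

2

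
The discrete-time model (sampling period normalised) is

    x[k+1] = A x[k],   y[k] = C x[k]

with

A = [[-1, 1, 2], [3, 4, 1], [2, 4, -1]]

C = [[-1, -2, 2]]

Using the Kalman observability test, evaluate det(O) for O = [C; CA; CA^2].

33

CA = [[-1, -1, -6]]
CA^2 = [[-14, -29, 3]]
Observability matrix O = [C; CA; CA^2] = [[-1, -2, 2], [-1, -1, -6], [-14, -29, 3]]
Expanding along the first row, det(O) = (-1)·((-1)·3 - (-6)·(-29)) - (-2)·((-1)·3 - (-6)·(-14)) + 2·((-1)·(-29) - (-1)·(-14)) = (-1)·(-177) - (-2)·(-87) + 2·15 = 33
Since det(O) ≠ 0, rank(O) = 3 and the system is completely observable.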